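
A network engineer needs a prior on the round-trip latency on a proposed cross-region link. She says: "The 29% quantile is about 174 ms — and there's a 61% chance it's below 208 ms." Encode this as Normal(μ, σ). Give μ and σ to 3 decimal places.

The p-quantile of Normal(μ,σ) is μ + z_p·σ, with z_{0.29} = -0.5534 and z_{0.61} = 0.2793.
Eliminate σ: μ = (z₂·x₁ − z₁·x₂)/(z₂ − z₁) = (0.2793·174 − (-0.5534)·208)/0.8327 = 196.595.
Then σ = (x₂ − x₁)/(z₂ − z₁) = (208 − 174)/0.8327 = 40.831.

μ = 196.595, σ = 40.831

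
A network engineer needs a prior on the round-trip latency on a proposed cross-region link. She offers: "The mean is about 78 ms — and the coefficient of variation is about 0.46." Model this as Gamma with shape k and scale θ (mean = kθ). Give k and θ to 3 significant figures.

k ≈ 4.73, θ ≈ 16.5

For Gamma(k, scale θ): mean = kθ, variance = kθ², so CV = 1/√k.
CV = 0.46, hence k = 1/CV² = 4.73.
Then θ = mean/k = 78/4.73 = 16.5.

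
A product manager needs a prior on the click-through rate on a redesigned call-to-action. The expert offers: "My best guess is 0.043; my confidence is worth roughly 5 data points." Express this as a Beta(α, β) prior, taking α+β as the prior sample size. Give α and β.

Under the effective-sample-size interpretation, Beta(α, β) has prior mean α/(α+β) and prior sample size α+β.
So α+β = 5 and α/(α+β) = 0.043, giving α = 0.043·5 = 0.215 and β = 5 − 0.215 = 4.785.

α = 0.215, β = 4.785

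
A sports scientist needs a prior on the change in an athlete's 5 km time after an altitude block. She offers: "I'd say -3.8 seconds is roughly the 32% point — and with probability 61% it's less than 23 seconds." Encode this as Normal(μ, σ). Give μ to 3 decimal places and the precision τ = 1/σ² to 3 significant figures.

μ = 12.979, τ = 0.000777

For Normal(μ,σ), the p-quantile is μ + z_p·σ. Here z_{0.32} = -0.4677, z_{0.61} = 0.2793.
So -3.8 = μ − 0.4677σ and 23 = μ + 0.2793σ.
Subtracting: σ = (23 − -3.8)/(0.2793 − (-0.4677)) = 35.876.
Then μ = -3.8 − (-0.4677)·35.876 = 12.979.
Precision τ = 1/σ² = 1/35.88² = 0.000777.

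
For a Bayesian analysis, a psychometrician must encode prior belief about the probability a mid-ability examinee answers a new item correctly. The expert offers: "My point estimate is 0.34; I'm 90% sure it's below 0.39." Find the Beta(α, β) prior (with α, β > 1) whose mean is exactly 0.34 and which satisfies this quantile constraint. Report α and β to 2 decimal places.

α ≈ 50.91, β ≈ 98.82

With mean 0.34 fixed, write α = 0.34s, β = 0.66s where s = α+β.
Need P(θ < 0.39) = 0.9 under Beta(0.34s, 0.66s). Normal approximation: (q−m)/√(m(1−m)/s) ≈ z_{0.9} = 1.28, so s ≈ 0.34·0.66·(1.28)²/(0.39−0.34)² = 147.4.
At s = 147.4: P(θ<0.39) ≈ 0.898. Adjusting to match 0.9 gives s ≈ 149.72.
So α = 0.34·149.72 ≈ 50.91, β = 0.66·149.72 ≈ 98.82.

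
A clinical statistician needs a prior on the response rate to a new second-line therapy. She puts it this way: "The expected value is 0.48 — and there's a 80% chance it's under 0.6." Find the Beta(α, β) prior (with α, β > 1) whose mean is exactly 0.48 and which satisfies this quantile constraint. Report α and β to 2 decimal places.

α ≈ 5.93, β ≈ 6.42

With mean 0.48 fixed, write α = 0.48s, β = 0.52s where s = α+β.
Need P(θ < 0.6) = 0.8 under Beta(0.48s, 0.52s). Normal approximation: (q−m)/√(m(1−m)/s) ≈ z_{0.8} = 0.842, so s ≈ 0.48·0.52·(0.842)²/(0.6−0.48)² = 12.3.
At s = 12.3: P(θ<0.6) ≈ 0.799. Adjusting to match 0.8 gives s ≈ 12.35.
So α = 0.48·12.35 ≈ 5.93, β = 0.52·12.35 ≈ 6.42.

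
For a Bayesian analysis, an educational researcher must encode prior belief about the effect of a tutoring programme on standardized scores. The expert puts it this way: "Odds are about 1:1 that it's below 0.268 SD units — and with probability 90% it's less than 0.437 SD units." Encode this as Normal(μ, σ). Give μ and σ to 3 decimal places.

μ = 0.268, σ = 0.132

For Normal(μ,σ), the p-quantile is μ + z_p·σ. Here z_{0.5} = 0, z_{0.9} = 1.282.
So 0.268 = μ + 0σ and 0.437 = μ + 1.282σ.
Subtracting: σ = (0.437 − 0.268)/(1.282 − (0)) = 0.132.
Then μ = 0.268 − (0)·0.132 = 0.268.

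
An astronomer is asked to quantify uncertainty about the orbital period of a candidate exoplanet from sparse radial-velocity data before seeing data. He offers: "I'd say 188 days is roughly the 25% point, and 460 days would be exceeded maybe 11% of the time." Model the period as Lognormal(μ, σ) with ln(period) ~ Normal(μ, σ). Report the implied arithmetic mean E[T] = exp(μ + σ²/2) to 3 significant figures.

E[T] ≈ 288 days

If T ~ Lognormal(μ,σ) then ln T ~ Normal(μ,σ), so the p-quantile of ln T is μ + z_p·σ.
ln(188) = 5.236 and ln(460) = 6.131; z_{0.25} = -0.6745, z_{0.89} = 1.227.
σ = (6.131 − 5.236)/(1.227 − (-0.6745)) = 0.471.
μ = 5.236 − (-0.6745)·0.471 = 5.554.
E[T] = exp(μ + σ²/2) = exp(5.554 + 0.1108) = 288 days.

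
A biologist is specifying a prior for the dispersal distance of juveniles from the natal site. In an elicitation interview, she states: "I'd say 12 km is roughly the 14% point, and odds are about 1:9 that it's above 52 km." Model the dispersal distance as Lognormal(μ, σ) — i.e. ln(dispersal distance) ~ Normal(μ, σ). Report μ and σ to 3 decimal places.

μ ≈ 3.156, σ ≈ 0.621

If T ~ Lognormal(μ,σ) then ln T ~ Normal(μ,σ), so the p-quantile of ln T is μ + z_p·σ.
ln(12) = 2.485 and ln(52) = 3.951; z_{0.14} = -1.08, z_{0.9} = 1.282.
σ = (3.951 − 2.485)/(1.282 − (-1.08)) = 0.621.
μ = 2.485 − (-1.08)·0.621 = 3.156.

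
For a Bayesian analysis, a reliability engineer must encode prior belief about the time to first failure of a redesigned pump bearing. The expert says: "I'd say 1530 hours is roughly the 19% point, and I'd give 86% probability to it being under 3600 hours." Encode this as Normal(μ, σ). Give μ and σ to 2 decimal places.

μ = 2458.01, σ = 1057.08

The p-quantile of Normal(μ,σ) is μ + z_p·σ, with z_{0.19} = -0.8779 and z_{0.86} = 1.08.
Eliminate σ: μ = (z₂·x₁ − z₁·x₂)/(z₂ − z₁) = (1.08·1530 − (-0.8779)·3600)/1.958 = 2458.01.
Then σ = (x₂ − x₁)/(z₂ − z₁) = (3600 − 1530)/1.958 = 1057.08.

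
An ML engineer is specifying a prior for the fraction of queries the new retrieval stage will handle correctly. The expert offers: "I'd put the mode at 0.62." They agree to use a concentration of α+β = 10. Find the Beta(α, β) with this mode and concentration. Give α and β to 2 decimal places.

For α,β > 1 the Beta mode is (α−1)/(α+β−2). With α+β = 10, the mode is (α−1)/8.
Set (α−1)/8 = 0.62 → α = 1 + 0.62·8 = 5.96.
β = 10 − α = 4.04.

α = 5.96, β = 4.04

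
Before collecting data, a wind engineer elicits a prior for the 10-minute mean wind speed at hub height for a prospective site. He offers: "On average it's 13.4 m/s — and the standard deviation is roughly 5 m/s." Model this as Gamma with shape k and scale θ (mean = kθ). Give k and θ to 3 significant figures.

k ≈ 7.18, θ ≈ 1.87

For Gamma(k, scale θ): mean = kθ, variance = kθ², so CV = 1/√k.
CV = SD/mean = 5/13.4 = 0.3731, hence k = 1/CV² = 7.18.
Then θ = mean/k = 13.4/7.18 = 1.87.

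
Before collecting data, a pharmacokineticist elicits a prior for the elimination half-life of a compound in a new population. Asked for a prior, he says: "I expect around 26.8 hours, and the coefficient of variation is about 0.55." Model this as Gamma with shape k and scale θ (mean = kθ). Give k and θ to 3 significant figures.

k ≈ 3.31, θ ≈ 8.11

For Gamma(k, scale θ): mean = kθ, variance = kθ², so CV = 1/√k.
CV = 0.55, hence k = 1/CV² = 3.31.
Then θ = mean/k = 26.8/3.31 = 8.11.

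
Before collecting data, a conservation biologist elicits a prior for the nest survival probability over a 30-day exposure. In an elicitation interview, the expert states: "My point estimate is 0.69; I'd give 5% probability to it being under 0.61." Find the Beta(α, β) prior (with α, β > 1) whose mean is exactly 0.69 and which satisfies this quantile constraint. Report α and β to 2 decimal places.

α ≈ 65.42, β ≈ 29.39

With mean 0.69 fixed, write α = 0.69s, β = 0.31s where s = α+β.
Need P(θ < 0.61) = 0.05 under Beta(0.69s, 0.31s). Normal approximation: (q−m)/√(m(1−m)/s) ≈ z_{0.05} = -1.64, so s ≈ 0.69·0.31·(-1.64)²/(0.61−0.69)² = 90.4.
At s = 90.4: P(θ<0.61) ≈ 0.054. Adjusting to match 0.05 gives s ≈ 94.81.
So α = 0.69·94.81 ≈ 65.42, β = 0.31·94.81 ≈ 29.39.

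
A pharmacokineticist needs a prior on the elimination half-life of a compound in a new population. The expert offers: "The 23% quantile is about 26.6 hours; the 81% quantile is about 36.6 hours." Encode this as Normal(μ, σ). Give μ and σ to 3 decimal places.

μ = 31.170, σ = 6.185

For Normal(μ,σ), the p-quantile is μ + z_p·σ. Here z_{0.23} = -0.7388, z_{0.81} = 0.8779.
So 26.6 = μ − 0.7388σ and 36.6 = μ + 0.8779σ.
Subtracting: σ = (36.6 − 26.6)/(0.8779 − (-0.7388)) = 6.185.
Then μ = 26.6 − (-0.7388)·6.185 = 31.170.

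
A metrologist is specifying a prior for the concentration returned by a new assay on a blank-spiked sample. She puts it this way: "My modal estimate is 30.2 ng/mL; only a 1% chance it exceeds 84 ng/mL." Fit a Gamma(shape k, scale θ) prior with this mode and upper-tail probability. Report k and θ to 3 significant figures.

Gamma(k,θ) with k>1 has mode (k−1)θ, so θ = 30.2/(k−1).
Need P(X < 84) = 0.99 with θ tied to k this way. Start at k = 2, θ = 30.2: P(X<84) ≈ 0.766.
Too low — raise k to concentrate. Iterating converges to k ≈ 5.38.
Then θ = 30.2/(5.38−1) ≈ 6.9.

k ≈ 5.38, θ ≈ 6.9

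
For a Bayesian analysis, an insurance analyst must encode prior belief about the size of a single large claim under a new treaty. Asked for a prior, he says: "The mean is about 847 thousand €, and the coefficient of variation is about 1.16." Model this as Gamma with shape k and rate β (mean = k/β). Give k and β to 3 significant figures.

k ≈ 0.743, β ≈ 0.000877

For Gamma(k, rate β): mean = k/β, variance = k/β², so CV = 1/√k.
CV = 1.16, hence k = 1/CV² = 0.743.
Then β = k/mean = 0.743/847 = 0.000877.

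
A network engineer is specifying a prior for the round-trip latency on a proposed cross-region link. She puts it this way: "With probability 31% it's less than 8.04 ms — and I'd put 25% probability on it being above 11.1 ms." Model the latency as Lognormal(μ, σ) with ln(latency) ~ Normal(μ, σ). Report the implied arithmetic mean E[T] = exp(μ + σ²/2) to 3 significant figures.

If T ~ Lognormal(μ,σ) then ln T ~ Normal(μ,σ), so the p-quantile of ln T is μ + z_p·σ.
ln(8.04) = 2.084 and ln(11.1) = 2.407; z_{0.31} = -0.4959, z_{0.75} = 0.6745.
σ = (2.407 − 2.084)/(0.6745 − (-0.4959)) = 0.276.
μ = 2.084 − (-0.4959)·0.276 = 2.221.
E[T] = exp(μ + σ²/2) = exp(2.221 + 0.0380) = 9.57 ms.

E[T] ≈ 9.57 ms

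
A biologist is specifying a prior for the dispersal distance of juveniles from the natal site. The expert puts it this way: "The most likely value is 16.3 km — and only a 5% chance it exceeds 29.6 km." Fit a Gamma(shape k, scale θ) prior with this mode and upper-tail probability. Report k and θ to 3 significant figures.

Gamma(k,θ) with k>1 has mode (k−1)θ, so θ = 16.3/(k−1).
Need P(X < 29.6) = 0.95 with θ tied to k this way. Start at k = 2, θ = 16.3: P(X<29.6) ≈ 0.542.
Too low — raise k to concentrate. Iterating converges to k ≈ 8.83.
Then θ = 16.3/(8.83−1) ≈ 2.08.

k ≈ 8.83, θ ≈ 2.08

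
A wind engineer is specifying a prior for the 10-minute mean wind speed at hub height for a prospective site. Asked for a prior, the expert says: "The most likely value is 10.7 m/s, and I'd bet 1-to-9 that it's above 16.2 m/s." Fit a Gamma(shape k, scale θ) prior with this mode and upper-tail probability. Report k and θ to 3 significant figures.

k ≈ 11.8, θ ≈ 0.988

Gamma(k,θ) with k>1 has mode (k−1)θ, so θ = 10.7/(k−1).
Need P(X < 16.2) = 0.9 with θ tied to k this way. Start at k = 2, θ = 10.7: P(X<16.2) ≈ 0.447.
Too low — raise k to concentrate. Iterating converges to k ≈ 11.8.
Then θ = 10.7/(11.8−1) ≈ 0.988.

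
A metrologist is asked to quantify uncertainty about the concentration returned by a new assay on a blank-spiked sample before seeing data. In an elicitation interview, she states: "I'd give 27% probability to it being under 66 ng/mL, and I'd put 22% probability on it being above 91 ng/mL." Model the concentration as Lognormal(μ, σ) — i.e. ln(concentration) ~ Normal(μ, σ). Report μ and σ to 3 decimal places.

μ ≈ 4.332, σ ≈ 0.232

If T ~ Lognormal(μ,σ) then ln T ~ Normal(μ,σ), so the p-quantile of ln T is μ + z_p·σ.
ln(66) = 4.19 and ln(91) = 4.511; z_{0.27} = -0.6128, z_{0.78} = 0.7722.
σ = (4.511 − 4.19)/(0.7722 − (-0.6128)) = 0.232.
μ = 4.19 − (-0.6128)·0.232 = 4.332.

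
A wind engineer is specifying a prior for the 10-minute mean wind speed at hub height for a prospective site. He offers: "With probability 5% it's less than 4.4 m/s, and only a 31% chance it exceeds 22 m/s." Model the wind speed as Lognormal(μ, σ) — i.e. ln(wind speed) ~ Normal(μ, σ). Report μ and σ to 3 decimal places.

If T ~ Lognormal(μ,σ) then ln T ~ Normal(μ,σ), so the p-quantile of ln T is μ + z_p·σ.
ln(4.4) = 1.482 and ln(22) = 3.091; z_{0.05} = -1.645, z_{0.69} = 0.4959.
σ = (3.091 − 1.482)/(0.4959 − (-1.645)) = 0.752.
μ = 1.482 − (-1.645)·0.752 = 2.718.

μ ≈ 2.718, σ ≈ 0.752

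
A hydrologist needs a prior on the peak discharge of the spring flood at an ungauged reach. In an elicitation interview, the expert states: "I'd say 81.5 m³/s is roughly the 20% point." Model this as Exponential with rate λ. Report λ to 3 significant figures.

λ ≈ 0.00274

P(T < 81.5) = 1 − e^(−λ·81.5) = 0.2, so λ = −ln(1−0.2)/81.5 = −ln(0.8)/81.5 = 0.00274.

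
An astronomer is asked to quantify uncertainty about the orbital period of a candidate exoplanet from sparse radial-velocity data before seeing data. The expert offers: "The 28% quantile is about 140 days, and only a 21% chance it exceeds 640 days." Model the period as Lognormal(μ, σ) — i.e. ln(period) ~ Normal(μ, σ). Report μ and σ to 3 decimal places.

If T ~ Lognormal(μ,σ) then ln T ~ Normal(μ,σ), so the p-quantile of ln T is μ + z_p·σ.
ln(140) = 4.942 and ln(640) = 6.461; z_{0.28} = -0.5828, z_{0.79} = 0.8064.
σ = (6.461 − 4.942)/(0.8064 − (-0.5828)) = 1.094.
μ = 4.942 − (-0.5828)·1.094 = 5.579.

μ ≈ 5.579, σ ≈ 1.094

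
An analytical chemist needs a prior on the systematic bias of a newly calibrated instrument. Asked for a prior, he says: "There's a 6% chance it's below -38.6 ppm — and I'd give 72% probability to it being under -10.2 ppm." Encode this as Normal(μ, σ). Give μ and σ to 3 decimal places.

The p-quantile of Normal(μ,σ) is μ + z_p·σ, with z_{0.06} = -1.555 and z_{0.72} = 0.5828.
Eliminate σ: μ = (z₂·x₁ − z₁·x₂)/(z₂ − z₁) = (0.5828·-38.6 − (-1.555)·-10.2)/2.138 = -17.944.
Then σ = (x₂ − x₁)/(z₂ − z₁) = (-10.2 − -38.6)/2.138 = 13.286.

μ = -17.944, σ = 13.286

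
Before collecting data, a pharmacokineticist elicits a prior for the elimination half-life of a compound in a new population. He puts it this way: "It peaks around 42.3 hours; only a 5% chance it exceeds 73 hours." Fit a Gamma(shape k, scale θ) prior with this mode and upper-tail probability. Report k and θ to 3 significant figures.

Gamma(k,θ) with k>1 has mode (k−1)θ, so θ = 42.3/(k−1).
Need P(X < 73) = 0.95 with θ tied to k this way. Start at k = 2, θ = 42.3: P(X<73) ≈ 0.515.
Too low — raise k to concentrate. Iterating converges to k ≈ 10.4.
Then θ = 42.3/(10.4−1) ≈ 4.51.

k ≈ 10.4, θ ≈ 4.51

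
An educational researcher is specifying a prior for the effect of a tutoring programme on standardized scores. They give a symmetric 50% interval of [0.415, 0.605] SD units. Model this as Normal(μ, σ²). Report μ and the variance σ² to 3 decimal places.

μ = 0.510, σ² = 0.020

A symmetric 50% interval runs μ ± z·σ with z = 0.6745.
Half-width = 0.095, so σ = 0.095/0.6745 = 0.1408 and σ² = 0.020.
μ is the interval midpoint, 0.510.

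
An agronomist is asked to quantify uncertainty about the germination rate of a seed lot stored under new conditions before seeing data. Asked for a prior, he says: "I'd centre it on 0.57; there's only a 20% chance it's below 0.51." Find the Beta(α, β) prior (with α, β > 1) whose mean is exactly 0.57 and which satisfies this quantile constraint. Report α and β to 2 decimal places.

With mean 0.57 fixed, write α = 0.57s, β = 0.43s where s = α+β.
Need P(θ < 0.51) = 0.2 under Beta(0.57s, 0.43s). Normal approximation: (q−m)/√(m(1−m)/s) ≈ z_{0.2} = -0.842, so s ≈ 0.57·0.43·(-0.842)²/(0.51−0.57)² = 48.2.
At s = 48.2: P(θ<0.51) ≈ 0.199. Adjusting to match 0.2 gives s ≈ 47.90.
So α = 0.57·47.90 ≈ 27.30, β = 0.43·47.90 ≈ 20.60.

α ≈ 27.30, β ≈ 20.60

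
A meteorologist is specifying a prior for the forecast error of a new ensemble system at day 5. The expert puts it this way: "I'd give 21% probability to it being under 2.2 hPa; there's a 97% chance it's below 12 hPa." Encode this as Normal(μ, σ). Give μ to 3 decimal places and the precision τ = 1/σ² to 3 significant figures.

μ = 5.141, τ = 0.0752

For Normal(μ,σ), the p-quantile is μ + z_p·σ. Here z_{0.21} = -0.8064, z_{0.97} = 1.881.
So 2.2 = μ − 0.8064σ and 12 = μ + 1.881σ.
Subtracting: σ = (12 − 2.2)/(1.881 − (-0.8064)) = 3.647.
Then μ = 2.2 − (-0.8064)·3.647 = 5.141.
Precision τ = 1/σ² = 1/3.647² = 0.0752.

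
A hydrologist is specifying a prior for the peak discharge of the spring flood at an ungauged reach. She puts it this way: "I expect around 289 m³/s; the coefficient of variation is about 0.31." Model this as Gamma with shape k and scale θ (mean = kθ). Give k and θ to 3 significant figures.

k ≈ 10.4, θ ≈ 27.8

For Gamma(k, scale θ): mean = kθ, variance = kθ², so CV = 1/√k.
CV = 0.31, hence k = 1/CV² = 10.4.
Then θ = mean/k = 289/10.4 = 27.8.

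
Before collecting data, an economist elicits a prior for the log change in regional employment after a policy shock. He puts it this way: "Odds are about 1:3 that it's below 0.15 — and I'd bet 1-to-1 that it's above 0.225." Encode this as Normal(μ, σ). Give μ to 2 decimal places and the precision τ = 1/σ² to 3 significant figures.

μ = 0.23, τ = 80.9

For Normal(μ,σ), the p-quantile is μ + z_p·σ. Here z_{0.25} = -0.6745, z_{0.5} = 0.
So 0.15 = μ − 0.6745σ and 0.225 = μ + 0σ.
Subtracting: σ = (0.225 − 0.15)/(0 − (-0.6745)) = 0.11.
Then μ = 0.15 − (-0.6745)·0.11 = 0.23.
Precision τ = 1/σ² = 1/0.1112² = 80.9.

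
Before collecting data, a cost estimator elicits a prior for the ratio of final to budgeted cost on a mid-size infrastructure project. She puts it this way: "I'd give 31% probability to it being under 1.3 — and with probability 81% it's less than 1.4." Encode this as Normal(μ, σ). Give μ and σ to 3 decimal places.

The p-quantile of Normal(μ,σ) is μ + z_p·σ, with z_{0.31} = -0.4959 and z_{0.81} = 0.8779.
Eliminate σ: μ = (z₂·x₁ − z₁·x₂)/(z₂ − z₁) = (0.8779·1.3 − (-0.4959)·1.4)/1.374 = 1.336.
Then σ = (x₂ − x₁)/(z₂ − z₁) = (1.4 − 1.3)/1.374 = 0.073.

μ = 1.336, σ = 0.073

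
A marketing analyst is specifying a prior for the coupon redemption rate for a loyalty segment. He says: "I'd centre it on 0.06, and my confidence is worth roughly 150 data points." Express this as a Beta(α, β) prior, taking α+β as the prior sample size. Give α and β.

Under the effective-sample-size interpretation, Beta(α, β) has prior mean α/(α+β) and prior sample size α+β.
So α+β = 150 and α/(α+β) = 0.06, giving α = 0.06·150 = 9 and β = 150 − 9 = 141.

α = 9, β = 141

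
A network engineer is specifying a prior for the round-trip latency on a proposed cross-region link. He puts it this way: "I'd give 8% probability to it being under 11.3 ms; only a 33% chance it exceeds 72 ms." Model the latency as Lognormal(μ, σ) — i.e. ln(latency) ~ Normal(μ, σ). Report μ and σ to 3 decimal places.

If T ~ Lognormal(μ,σ) then ln T ~ Normal(μ,σ), so the p-quantile of ln T is μ + z_p·σ.
ln(11.3) = 2.425 and ln(72) = 4.277; z_{0.08} = -1.405, z_{0.67} = 0.4399.
σ = (4.277 − 2.425)/(0.4399 − (-1.405)) = 1.004.
μ = 2.425 − (-1.405)·1.004 = 3.835.

μ ≈ 3.835, σ ≈ 1.004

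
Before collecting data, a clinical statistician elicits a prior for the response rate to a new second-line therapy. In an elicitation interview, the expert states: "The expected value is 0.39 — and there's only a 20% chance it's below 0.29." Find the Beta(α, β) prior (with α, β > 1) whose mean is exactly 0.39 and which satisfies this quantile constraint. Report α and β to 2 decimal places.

With mean 0.39 fixed, write α = 0.39s, β = 0.61s where s = α+β.
Need P(θ < 0.29) = 0.2 under Beta(0.39s, 0.61s). Normal approximation: (q−m)/√(m(1−m)/s) ≈ z_{0.2} = -0.842, so s ≈ 0.39·0.61·(-0.842)²/(0.29−0.39)² = 16.9.
At s = 16.9: P(θ<0.29) ≈ 0.203. Adjusting to match 0.2 gives s ≈ 17.30.
So α = 0.39·17.30 ≈ 6.75, β = 0.61·17.30 ≈ 10.55.

α ≈ 6.75, β ≈ 10.55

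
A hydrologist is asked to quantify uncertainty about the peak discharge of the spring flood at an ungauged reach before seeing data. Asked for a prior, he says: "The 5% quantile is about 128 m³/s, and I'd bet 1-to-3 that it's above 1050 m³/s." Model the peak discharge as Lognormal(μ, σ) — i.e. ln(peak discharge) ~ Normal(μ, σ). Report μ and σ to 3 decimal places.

If T ~ Lognormal(μ,σ) then ln T ~ Normal(μ,σ), so the p-quantile of ln T is μ + z_p·σ.
ln(128) = 4.852 and ln(1050) = 6.957; z_{0.05} = -1.645, z_{0.75} = 0.6745.
σ = (6.957 − 4.852)/(0.6745 − (-1.645)) = 0.907.
μ = 4.852 − (-1.645)·0.907 = 6.345.

μ ≈ 6.345, σ ≈ 0.907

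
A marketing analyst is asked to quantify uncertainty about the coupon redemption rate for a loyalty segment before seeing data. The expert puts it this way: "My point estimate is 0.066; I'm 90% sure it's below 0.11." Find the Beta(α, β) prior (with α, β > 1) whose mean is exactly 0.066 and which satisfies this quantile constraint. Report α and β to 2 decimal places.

With mean 0.066 fixed, write α = 0.066s, β = 0.934s where s = α+β.
Need P(θ < 0.11) = 0.9 under Beta(0.066s, 0.934s). Normal approximation: (q−m)/√(m(1−m)/s) ≈ z_{0.9} = 1.28, so s ≈ 0.066·0.934·(1.28)²/(0.11−0.066)² = 52.3.
At s = 52.3: P(θ<0.11) ≈ 0.893. Adjusting to match 0.9 gives s ≈ 57.00.
So α = 0.066·57.00 ≈ 3.76, β = 0.934·57.00 ≈ 53.24.

α ≈ 3.76, β ≈ 53.24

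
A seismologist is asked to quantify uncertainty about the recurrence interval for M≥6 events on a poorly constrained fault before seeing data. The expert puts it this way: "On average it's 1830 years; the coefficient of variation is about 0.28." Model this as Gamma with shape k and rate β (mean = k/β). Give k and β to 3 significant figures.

For Gamma(k, rate β): mean = k/β, variance = k/β², so CV = 1/√k.
CV = 0.28, hence k = 1/CV² = 12.8.
Then β = k/mean = 12.8/1830 = 0.00697.

k ≈ 12.8, β ≈ 0.00697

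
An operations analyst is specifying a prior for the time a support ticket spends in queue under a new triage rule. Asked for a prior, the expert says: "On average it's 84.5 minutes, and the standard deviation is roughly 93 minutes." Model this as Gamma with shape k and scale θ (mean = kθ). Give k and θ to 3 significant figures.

k ≈ 0.826, θ ≈ 102

For Gamma(k, scale θ): mean = kθ, variance = kθ², so CV = 1/√k.
CV = SD/mean = 93/84.5 = 1.101, hence k = 1/CV² = 0.826.
Then θ = mean/k = 84.5/0.826 = 102.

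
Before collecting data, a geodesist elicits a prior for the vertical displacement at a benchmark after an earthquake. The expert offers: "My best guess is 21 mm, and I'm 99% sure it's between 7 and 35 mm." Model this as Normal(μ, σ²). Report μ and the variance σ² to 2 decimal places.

A symmetric 99% interval runs μ ± z·σ with z = 2.576.
Half-width = 14, so σ = 14/2.576 = 5.435 and σ² = 29.54.
μ is the stated best guess, 21.00.

μ = 21.00, σ² = 29.54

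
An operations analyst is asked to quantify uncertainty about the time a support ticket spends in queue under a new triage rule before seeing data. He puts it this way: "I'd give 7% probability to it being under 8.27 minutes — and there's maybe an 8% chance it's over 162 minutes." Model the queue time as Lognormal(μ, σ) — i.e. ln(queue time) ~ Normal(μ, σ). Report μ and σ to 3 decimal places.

μ ≈ 3.637, σ ≈ 1.033

If T ~ Lognormal(μ,σ) then ln T ~ Normal(μ,σ), so the p-quantile of ln T is μ + z_p·σ.
ln(8.27) = 2.113 and ln(162) = 5.088; z_{0.07} = -1.476, z_{0.92} = 1.405.
σ = (5.088 − 2.113)/(1.405 − (-1.476)) = 1.033.
μ = 2.113 − (-1.476)·1.033 = 3.637.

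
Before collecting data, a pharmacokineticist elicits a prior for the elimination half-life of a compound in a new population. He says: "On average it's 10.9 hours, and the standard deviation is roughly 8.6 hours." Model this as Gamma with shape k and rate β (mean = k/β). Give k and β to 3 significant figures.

k ≈ 1.61, β ≈ 0.147

For Gamma(k, rate β): mean = k/β, variance = k/β², so CV = 1/√k.
CV = SD/mean = 8.6/10.9 = 0.789, hence k = 1/CV² = 1.61.
Then β = k/mean = 1.61/10.9 = 0.147.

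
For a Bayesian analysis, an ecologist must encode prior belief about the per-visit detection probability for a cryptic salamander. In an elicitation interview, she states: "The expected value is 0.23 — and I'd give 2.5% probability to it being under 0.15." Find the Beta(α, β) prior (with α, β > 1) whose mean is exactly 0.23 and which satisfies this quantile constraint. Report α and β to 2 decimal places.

With mean 0.23 fixed, write α = 0.23s, β = 0.77s where s = α+β.
Need P(θ < 0.15) = 0.025 under Beta(0.23s, 0.77s). Normal approximation: (q−m)/√(m(1−m)/s) ≈ z_{0.025} = -1.96, so s ≈ 0.23·0.77·(-1.96)²/(0.15−0.23)² = 106.3.
At s = 106.3: P(θ<0.15) ≈ 0.017. Adjusting to match 0.025 gives s ≈ 91.10.
So α = 0.23·91.10 ≈ 20.95, β = 0.77·91.10 ≈ 70.15.

α ≈ 20.95, β ≈ 70.15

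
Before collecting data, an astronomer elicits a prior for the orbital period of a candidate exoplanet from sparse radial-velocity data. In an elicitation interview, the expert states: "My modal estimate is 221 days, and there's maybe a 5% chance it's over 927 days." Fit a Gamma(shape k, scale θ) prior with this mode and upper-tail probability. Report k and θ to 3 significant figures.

Gamma(k,θ) with k>1 has mode (k−1)θ, so θ = 221/(k−1).
Need P(X < 927) = 0.95 with θ tied to k this way. Start at k = 2, θ = 221: P(X<927) ≈ 0.922.
Too low — raise k to concentrate. Iterating converges to k ≈ 2.21.
Then θ = 221/(2.21−1) ≈ 182.

k ≈ 2.21, θ ≈ 182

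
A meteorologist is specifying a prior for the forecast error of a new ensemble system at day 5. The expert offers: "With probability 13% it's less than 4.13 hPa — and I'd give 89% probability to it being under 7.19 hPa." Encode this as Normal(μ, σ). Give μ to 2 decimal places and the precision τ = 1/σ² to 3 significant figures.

μ = 5.59, τ = 0.591

The p-quantile of Normal(μ,σ) is μ + z_p·σ, with z_{0.13} = -1.126 and z_{0.89} = 1.227.
Eliminate σ: μ = (z₂·x₁ − z₁·x₂)/(z₂ − z₁) = (1.227·4.13 − (-1.126)·7.19)/2.353 = 5.59.
Then σ = (x₂ − x₁)/(z₂ − z₁) = (7.19 − 4.13)/2.353 = 1.30.
Precision τ = 1/σ² = 1/1.301² = 0.591.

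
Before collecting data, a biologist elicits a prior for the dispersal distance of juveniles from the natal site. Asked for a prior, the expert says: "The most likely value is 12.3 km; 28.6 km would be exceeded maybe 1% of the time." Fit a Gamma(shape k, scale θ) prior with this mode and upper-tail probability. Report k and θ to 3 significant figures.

Gamma(k,θ) with k>1 has mode (k−1)θ, so θ = 12.3/(k−1).
Need P(X < 28.6) = 0.99 with θ tied to k this way. Start at k = 2, θ = 12.3: P(X<28.6) ≈ 0.675.
Too low — raise k to concentrate. Iterating converges to k ≈ 7.69.
Then θ = 12.3/(7.69−1) ≈ 1.84.

k ≈ 7.69, θ ≈ 1.84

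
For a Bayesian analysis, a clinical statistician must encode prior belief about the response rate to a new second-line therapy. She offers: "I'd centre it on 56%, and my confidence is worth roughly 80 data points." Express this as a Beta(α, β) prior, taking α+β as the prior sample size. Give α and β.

Under the effective-sample-size interpretation, Beta(α, β) has prior mean α/(α+β) and prior sample size α+β.
So α+β = 80 and α/(α+β) = 0.56, giving α = 0.56·80 = 44.8 and β = 80 − 44.8 = 35.2.

α = 44.8, β = 35.2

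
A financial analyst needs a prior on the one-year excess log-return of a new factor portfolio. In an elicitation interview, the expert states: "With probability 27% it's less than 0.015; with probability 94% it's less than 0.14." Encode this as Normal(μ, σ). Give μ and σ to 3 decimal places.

For Normal(μ,σ), the p-quantile is μ + z_p·σ. Here z_{0.27} = -0.6128, z_{0.94} = 1.555.
So 0.015 = μ − 0.6128σ and 0.14 = μ + 1.555σ.
Subtracting: σ = (0.14 − 0.015)/(1.555 − (-0.6128)) = 0.058.
Then μ = 0.015 − (-0.6128)·0.058 = 0.050.

μ = 0.050, σ = 0.058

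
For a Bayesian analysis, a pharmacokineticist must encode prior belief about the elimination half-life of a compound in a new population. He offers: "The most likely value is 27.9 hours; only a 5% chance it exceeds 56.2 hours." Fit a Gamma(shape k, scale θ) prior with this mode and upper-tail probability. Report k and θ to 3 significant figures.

Gamma(k,θ) with k>1 has mode (k−1)θ, so θ = 27.9/(k−1).
Need P(X < 56.2) = 0.95 with θ tied to k this way. Start at k = 2, θ = 27.9: P(X<56.2) ≈ 0.598.
Too low — raise k to concentrate. Iterating converges to k ≈ 6.65.
Then θ = 27.9/(6.65−1) ≈ 4.94.

k ≈ 6.65, θ ≈ 4.94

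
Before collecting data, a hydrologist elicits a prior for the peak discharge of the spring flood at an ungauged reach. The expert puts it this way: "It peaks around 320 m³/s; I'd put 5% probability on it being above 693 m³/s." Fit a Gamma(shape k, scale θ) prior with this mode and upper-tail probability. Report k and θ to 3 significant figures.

k ≈ 5.61, θ ≈ 69.4

Gamma(k,θ) with k>1 has mode (k−1)θ, so θ = 320/(k−1).
Need P(X < 693) = 0.95 with θ tied to k this way. Start at k = 2, θ = 320: P(X<693) ≈ 0.637.
Too low — raise k to concentrate. Iterating converges to k ≈ 5.61.
Then θ = 320/(5.61−1) ≈ 69.4.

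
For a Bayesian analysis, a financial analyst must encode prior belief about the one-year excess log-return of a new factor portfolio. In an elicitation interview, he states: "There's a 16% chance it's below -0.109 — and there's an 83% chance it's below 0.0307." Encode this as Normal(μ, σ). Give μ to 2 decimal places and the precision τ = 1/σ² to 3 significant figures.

μ = -0.04, τ = 195

The p-quantile of Normal(μ,σ) is μ + z_p·σ, with z_{0.16} = -0.9945 and z_{0.83} = 0.9542.
Eliminate σ: μ = (z₂·x₁ − z₁·x₂)/(z₂ − z₁) = (0.9542·-0.109 − (-0.9945)·0.0307)/1.949 = -0.04.
Then σ = (x₂ − x₁)/(z₂ − z₁) = (0.0307 − -0.109)/1.949 = 0.07.
Precision τ = 1/σ² = 1/0.07169² = 195.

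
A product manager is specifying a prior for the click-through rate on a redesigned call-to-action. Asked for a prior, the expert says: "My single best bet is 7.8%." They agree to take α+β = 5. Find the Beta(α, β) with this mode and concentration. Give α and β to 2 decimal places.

α = 1.23, β = 3.77

For α,β > 1 the Beta mode is (α−1)/(α+β−2). With α+β = 5, the mode is (α−1)/3.
Set (α−1)/3 = 0.078 → α = 1 + 0.078·3 = 1.23.
β = 5 − α = 3.77.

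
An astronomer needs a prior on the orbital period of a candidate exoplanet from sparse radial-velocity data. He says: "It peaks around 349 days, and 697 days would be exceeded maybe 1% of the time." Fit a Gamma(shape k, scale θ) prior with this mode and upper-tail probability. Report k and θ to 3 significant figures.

k ≈ 11.3, θ ≈ 34

Gamma(k,θ) with k>1 has mode (k−1)θ, so θ = 349/(k−1).
Need P(X < 697) = 0.99 with θ tied to k this way. Start at k = 2, θ = 349: P(X<697) ≈ 0.593.
Too low — raise k to concentrate. Iterating converges to k ≈ 11.3.
Then θ = 349/(11.3−1) ≈ 34.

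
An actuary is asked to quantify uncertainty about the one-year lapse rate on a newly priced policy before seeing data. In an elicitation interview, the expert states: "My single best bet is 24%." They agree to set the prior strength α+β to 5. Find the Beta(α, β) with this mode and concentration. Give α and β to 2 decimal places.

α = 1.72, β = 3.28

For α,β > 1 the Beta mode is (α−1)/(α+β−2). With α+β = 5, the mode is (α−1)/3.
Set (α−1)/3 = 0.24 → α = 1 + 0.24·3 = 1.72.
β = 5 − α = 3.28.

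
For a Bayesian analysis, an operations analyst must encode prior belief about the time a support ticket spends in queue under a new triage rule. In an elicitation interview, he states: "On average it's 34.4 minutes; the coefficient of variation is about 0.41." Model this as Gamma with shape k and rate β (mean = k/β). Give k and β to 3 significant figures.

For Gamma(k, rate β): mean = k/β, variance = k/β², so CV = 1/√k.
CV = 0.41, hence k = 1/CV² = 5.95.
Then β = k/mean = 5.95/34.4 = 0.173.

k ≈ 5.95, β ≈ 0.173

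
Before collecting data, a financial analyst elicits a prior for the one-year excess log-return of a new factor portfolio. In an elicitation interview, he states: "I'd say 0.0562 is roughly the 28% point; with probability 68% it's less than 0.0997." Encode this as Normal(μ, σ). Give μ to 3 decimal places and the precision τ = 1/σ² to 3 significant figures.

μ = 0.080, τ = 583

For Normal(μ,σ), the p-quantile is μ + z_p·σ. Here z_{0.28} = -0.5828, z_{0.68} = 0.4677.
So 0.0562 = μ − 0.5828σ and 0.0997 = μ + 0.4677σ.
Subtracting: σ = (0.0997 − 0.0562)/(0.4677 − (-0.5828)) = 0.041.
Then μ = 0.0562 − (-0.5828)·0.041 = 0.080.
Precision τ = 1/σ² = 1/0.04141² = 583.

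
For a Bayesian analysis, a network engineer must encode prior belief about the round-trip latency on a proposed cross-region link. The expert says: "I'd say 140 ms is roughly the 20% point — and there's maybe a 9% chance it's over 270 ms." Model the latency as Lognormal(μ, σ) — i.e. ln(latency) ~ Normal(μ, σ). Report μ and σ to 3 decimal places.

μ ≈ 5.195, σ ≈ 0.301

If T ~ Lognormal(μ,σ) then ln T ~ Normal(μ,σ), so the p-quantile of ln T is μ + z_p·σ.
ln(140) = 4.942 and ln(270) = 5.598; z_{0.2} = -0.8416, z_{0.91} = 1.341.
σ = (5.598 − 4.942)/(1.341 − (-0.8416)) = 0.301.
μ = 4.942 − (-0.8416)·0.301 = 5.195.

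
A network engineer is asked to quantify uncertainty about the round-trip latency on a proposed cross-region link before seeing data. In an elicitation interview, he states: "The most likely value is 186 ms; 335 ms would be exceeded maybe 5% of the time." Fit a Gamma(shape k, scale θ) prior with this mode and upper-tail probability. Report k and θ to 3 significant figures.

k ≈ 9.05, θ ≈ 23.1

Gamma(k,θ) with k>1 has mode (k−1)θ, so θ = 186/(k−1).
Need P(X < 335) = 0.95 with θ tied to k this way. Start at k = 2, θ = 186: P(X<335) ≈ 0.537.
Too low — raise k to concentrate. Iterating converges to k ≈ 9.05.
Then θ = 186/(9.05−1) ≈ 23.1.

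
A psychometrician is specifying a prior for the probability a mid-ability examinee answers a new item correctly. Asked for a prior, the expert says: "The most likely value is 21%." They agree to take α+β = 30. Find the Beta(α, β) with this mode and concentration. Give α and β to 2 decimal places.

For α,β > 1 the Beta mode is (α−1)/(α+β−2). With α+β = 30, the mode is (α−1)/28.
Set (α−1)/28 = 0.21 → α = 1 + 0.21·28 = 6.88.
β = 30 − α = 23.12.

α = 6.88, β = 23.12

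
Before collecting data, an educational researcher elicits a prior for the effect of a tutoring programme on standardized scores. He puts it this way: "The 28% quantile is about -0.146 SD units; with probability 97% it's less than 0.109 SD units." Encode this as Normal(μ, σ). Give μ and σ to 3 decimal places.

μ = -0.086, σ = 0.104

The p-quantile of Normal(μ,σ) is μ + z_p·σ, with z_{0.28} = -0.5828 and z_{0.97} = 1.881.
Eliminate σ: μ = (z₂·x₁ − z₁·x₂)/(z₂ − z₁) = (1.881·-0.146 − (-0.5828)·0.109)/2.464 = -0.086.
Then σ = (x₂ − x₁)/(z₂ − z₁) = (0.109 − -0.146)/2.464 = 0.104.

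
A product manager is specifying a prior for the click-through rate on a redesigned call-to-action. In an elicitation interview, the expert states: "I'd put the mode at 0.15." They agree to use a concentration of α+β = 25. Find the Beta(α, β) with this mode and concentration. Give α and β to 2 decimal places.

For α,β > 1 the Beta mode is (α−1)/(α+β−2). With α+β = 25, the mode is (α−1)/23.
Set (α−1)/23 = 0.15 → α = 1 + 0.15·23 = 4.45.
β = 25 − α = 20.55.

α = 4.45, β = 20.55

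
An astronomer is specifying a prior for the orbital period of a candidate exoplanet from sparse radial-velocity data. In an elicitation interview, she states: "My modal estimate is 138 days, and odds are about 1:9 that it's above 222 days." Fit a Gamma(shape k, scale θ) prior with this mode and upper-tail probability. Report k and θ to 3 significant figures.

Gamma(k,θ) with k>1 has mode (k−1)θ, so θ = 138/(k−1).
Need P(X < 222) = 0.9 with θ tied to k this way. Start at k = 2, θ = 138: P(X<222) ≈ 0.478.
Too low — raise k to concentrate. Iterating converges to k ≈ 9.32.
Then θ = 138/(9.32−1) ≈ 16.6.

k ≈ 9.32, θ ≈ 16.6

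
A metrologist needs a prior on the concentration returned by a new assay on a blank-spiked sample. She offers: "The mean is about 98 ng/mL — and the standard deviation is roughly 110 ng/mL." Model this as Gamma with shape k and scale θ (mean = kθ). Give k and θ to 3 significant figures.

For Gamma(k, scale θ): mean = kθ, variance = kθ², so CV = 1/√k.
CV = SD/mean = 110/98 = 1.122, hence k = 1/CV² = 0.794.
Then θ = mean/k = 98/0.794 = 123.

k ≈ 0.794, θ ≈ 123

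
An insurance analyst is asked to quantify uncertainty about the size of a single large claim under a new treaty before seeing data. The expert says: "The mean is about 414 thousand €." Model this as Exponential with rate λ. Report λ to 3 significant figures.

Exponential mean = 1/λ, so λ = 1/414.0 = 0.00242.

λ ≈ 0.00242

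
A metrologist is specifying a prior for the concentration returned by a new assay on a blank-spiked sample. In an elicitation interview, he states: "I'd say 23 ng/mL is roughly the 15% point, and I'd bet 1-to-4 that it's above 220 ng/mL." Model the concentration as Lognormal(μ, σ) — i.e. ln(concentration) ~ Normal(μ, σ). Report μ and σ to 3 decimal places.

If T ~ Lognormal(μ,σ) then ln T ~ Normal(μ,σ), so the p-quantile of ln T is μ + z_p·σ.
ln(23) = 3.135 and ln(220) = 5.394; z_{0.15} = -1.036, z_{0.8} = 0.8416.
σ = (5.394 − 3.135)/(0.8416 − (-1.036)) = 1.202.
μ = 3.135 − (-1.036)·1.202 = 4.382.

μ ≈ 4.382, σ ≈ 1.202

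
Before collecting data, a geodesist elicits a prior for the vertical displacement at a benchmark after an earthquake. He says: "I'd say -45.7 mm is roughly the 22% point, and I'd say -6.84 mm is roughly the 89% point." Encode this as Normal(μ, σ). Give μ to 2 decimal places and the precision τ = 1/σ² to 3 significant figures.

For Normal(μ,σ), the p-quantile is μ + z_p·σ. Here z_{0.22} = -0.7722, z_{0.89} = 1.227.
So -45.7 = μ − 0.7722σ and -6.84 = μ + 1.227σ.
Subtracting: σ = (-6.84 − -45.7)/(1.227 − (-0.7722)) = 19.44.
Then μ = -45.7 − (-0.7722)·19.44 = -30.69.
Precision τ = 1/σ² = 1/19.44² = 0.00265.

μ = -30.69, τ = 0.00265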